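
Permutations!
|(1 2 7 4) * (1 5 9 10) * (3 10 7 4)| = 8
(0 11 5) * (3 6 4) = [11, 1, 2, 6, 3, 0, 4, 7, 8, 9, 10, 5] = (0 11 5)(3 6 4)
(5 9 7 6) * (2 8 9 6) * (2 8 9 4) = (2 9 7 8 4)(5 6) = [0, 1, 9, 3, 2, 6, 5, 8, 4, 7]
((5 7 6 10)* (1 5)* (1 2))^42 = ((1 5 7 6 10 2))^42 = (10)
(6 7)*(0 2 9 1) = (0 2 9 1)(6 7) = [2, 0, 9, 3, 4, 5, 7, 6, 8, 1]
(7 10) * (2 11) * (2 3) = (2 11 3)(7 10) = [0, 1, 11, 2, 4, 5, 6, 10, 8, 9, 7, 3]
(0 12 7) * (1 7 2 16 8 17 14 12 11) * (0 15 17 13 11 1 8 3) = (0 1 7 15 17 14 12 2 16 3)(8 13 11) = [1, 7, 16, 0, 4, 5, 6, 15, 13, 9, 10, 8, 2, 11, 12, 17, 3, 14]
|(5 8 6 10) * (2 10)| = |(2 10 5 8 6)| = 5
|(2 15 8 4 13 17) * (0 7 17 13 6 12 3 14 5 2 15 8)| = 8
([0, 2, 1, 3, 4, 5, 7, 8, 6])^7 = (1 2)(6 7 8)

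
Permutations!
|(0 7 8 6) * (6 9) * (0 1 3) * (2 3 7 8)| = 8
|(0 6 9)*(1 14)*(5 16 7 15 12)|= 30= |(0 6 9)(1 14)(5 16 7 15 12)|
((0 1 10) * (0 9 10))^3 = (0 1)(9 10)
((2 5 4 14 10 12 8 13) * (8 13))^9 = ((2 5 4 14 10 12 13))^9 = (2 4 10 13 5 14 12)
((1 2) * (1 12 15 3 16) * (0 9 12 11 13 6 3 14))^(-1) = ((0 9 12 15 14)(1 2 11 13 6 3 16))^(-1) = (0 14 15 12 9)(1 16 3 6 13 11 2)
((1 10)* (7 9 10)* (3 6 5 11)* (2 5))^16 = (2 5 11 3 6)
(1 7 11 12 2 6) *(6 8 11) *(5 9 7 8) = (1 8 11 12 2 5 9 7 6) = [0, 8, 5, 3, 4, 9, 1, 6, 11, 7, 10, 12, 2]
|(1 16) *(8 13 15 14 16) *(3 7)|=|(1 8 13 15 14 16)(3 7)|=6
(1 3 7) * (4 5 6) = (1 3 7)(4 5 6) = [0, 3, 2, 7, 5, 6, 4, 1]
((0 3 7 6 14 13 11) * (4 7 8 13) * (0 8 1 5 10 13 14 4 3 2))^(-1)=(0 2)(1 3 14 8 11 13 10 5)(4 6 7)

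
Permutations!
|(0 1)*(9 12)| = |(0 1)(9 12)| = 2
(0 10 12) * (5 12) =(0 10 5 12) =[10, 1, 2, 3, 4, 12, 6, 7, 8, 9, 5, 11, 0]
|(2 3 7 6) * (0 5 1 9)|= 4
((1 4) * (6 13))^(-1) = ((1 4)(6 13))^(-1) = (1 4)(6 13)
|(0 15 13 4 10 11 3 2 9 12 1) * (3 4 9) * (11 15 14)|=10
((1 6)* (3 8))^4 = ((1 6)(3 8))^4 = (8)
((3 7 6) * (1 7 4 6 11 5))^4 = ((1 7 11 5)(3 4 6))^4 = (11)(3 4 6)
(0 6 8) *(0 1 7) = (0 6 8 1 7) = [6, 7, 2, 3, 4, 5, 8, 0, 1]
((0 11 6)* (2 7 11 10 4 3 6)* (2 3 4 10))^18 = (11)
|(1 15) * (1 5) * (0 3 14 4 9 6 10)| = |(0 3 14 4 9 6 10)(1 15 5)| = 21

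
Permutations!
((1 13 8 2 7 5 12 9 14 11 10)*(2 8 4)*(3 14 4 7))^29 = (1 9 11 5 3 13 4 10 12 14 7 2)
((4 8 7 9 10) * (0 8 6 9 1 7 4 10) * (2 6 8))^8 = ((10)(0 2 6 9)(1 7)(4 8))^8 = (10)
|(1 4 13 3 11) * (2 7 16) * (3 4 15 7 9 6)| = |(1 15 7 16 2 9 6 3 11)(4 13)| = 18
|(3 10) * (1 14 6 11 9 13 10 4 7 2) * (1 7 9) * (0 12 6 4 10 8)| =10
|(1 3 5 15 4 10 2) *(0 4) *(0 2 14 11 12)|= 30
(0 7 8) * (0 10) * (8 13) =(0 7 13 8 10) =[7, 1, 2, 3, 4, 5, 6, 13, 10, 9, 0, 11, 12, 8]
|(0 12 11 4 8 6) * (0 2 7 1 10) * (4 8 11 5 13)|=|(0 12 5 13 4 11 8 6 2 7 1 10)|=12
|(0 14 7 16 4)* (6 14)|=|(0 6 14 7 16 4)|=6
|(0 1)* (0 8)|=3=|(0 1 8)|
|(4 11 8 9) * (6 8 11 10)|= 5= |(11)(4 10 6 8 9)|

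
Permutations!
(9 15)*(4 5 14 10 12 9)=(4 5 14 10 12 9 15)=[0, 1, 2, 3, 5, 14, 6, 7, 8, 15, 12, 11, 9, 13, 10, 4]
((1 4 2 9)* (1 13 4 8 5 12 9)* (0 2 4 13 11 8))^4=((13)(0 2 1)(5 12 9 11 8))^4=(13)(0 2 1)(5 8 11 9 12)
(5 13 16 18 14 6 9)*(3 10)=(3 10)(5 13 16 18 14 6 9)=[0, 1, 2, 10, 4, 13, 9, 7, 8, 5, 3, 11, 12, 16, 6, 15, 18, 17, 14]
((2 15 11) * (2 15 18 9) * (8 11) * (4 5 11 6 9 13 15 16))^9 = (2 13 8 9 18 15 6)(4 5 11 16)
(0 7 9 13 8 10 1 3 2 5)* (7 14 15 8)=(0 14 15 8 10 1 3 2 5)(7 9 13)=[14, 3, 5, 2, 4, 0, 6, 9, 10, 13, 1, 11, 12, 7, 15, 8]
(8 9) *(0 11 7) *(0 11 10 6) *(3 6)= (0 10 3 6)(7 11)(8 9)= [10, 1, 2, 6, 4, 5, 0, 11, 9, 8, 3, 7]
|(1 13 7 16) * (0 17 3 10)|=4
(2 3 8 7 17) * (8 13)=(2 3 13 8 7 17)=[0, 1, 3, 13, 4, 5, 6, 17, 7, 9, 10, 11, 12, 8, 14, 15, 16, 2]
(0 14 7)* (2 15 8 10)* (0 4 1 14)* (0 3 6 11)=(0 3 6 11)(1 14 7 4)(2 15 8 10)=[3, 14, 15, 6, 1, 5, 11, 4, 10, 9, 2, 0, 12, 13, 7, 8]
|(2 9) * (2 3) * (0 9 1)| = |(0 9 3 2 1)| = 5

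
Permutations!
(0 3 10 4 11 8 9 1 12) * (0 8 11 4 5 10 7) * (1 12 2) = (0 3 7)(1 2)(5 10)(8 9 12) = [3, 2, 1, 7, 4, 10, 6, 0, 9, 12, 5, 11, 8]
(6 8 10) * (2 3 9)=[0, 1, 3, 9, 4, 5, 8, 7, 10, 2, 6]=(2 3 9)(6 8 10)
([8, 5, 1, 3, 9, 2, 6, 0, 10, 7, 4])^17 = [7, 2, 5, 3, 10, 1, 6, 9, 0, 4, 8]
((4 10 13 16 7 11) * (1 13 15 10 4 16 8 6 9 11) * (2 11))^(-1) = (1 7 16 11 2 9 6 8 13)(10 15)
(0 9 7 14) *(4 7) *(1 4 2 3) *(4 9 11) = (0 11 4 7 14)(1 9 2 3) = [11, 9, 3, 1, 7, 5, 6, 14, 8, 2, 10, 4, 12, 13, 0]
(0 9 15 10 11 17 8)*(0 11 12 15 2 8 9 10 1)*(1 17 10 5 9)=[5, 0, 8, 3, 4, 9, 6, 7, 11, 2, 12, 10, 15, 13, 14, 17, 16, 1]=(0 5 9 2 8 11 10 12 15 17 1)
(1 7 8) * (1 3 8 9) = (1 7 9)(3 8) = [0, 7, 2, 8, 4, 5, 6, 9, 3, 1]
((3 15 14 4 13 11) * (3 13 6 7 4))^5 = (3 14 15)(4 7 6)(11 13) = ((3 15 14)(4 6 7)(11 13))^5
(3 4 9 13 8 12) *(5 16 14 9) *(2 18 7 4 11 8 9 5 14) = (2 18 7 4 14 5 16)(3 11 8 12)(9 13) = [0, 1, 18, 11, 14, 16, 6, 4, 12, 13, 10, 8, 3, 9, 5, 15, 2, 17, 7]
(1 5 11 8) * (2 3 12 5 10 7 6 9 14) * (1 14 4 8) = (1 10 7 6 9 4 8 14 2 3 12 5 11) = [0, 10, 3, 12, 8, 11, 9, 6, 14, 4, 7, 1, 5, 13, 2]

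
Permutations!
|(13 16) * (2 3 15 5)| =4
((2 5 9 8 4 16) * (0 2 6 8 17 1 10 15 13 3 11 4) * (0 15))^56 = ((0 2 5 9 17 1 10)(3 11 4 16 6 8 15 13))^56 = (17)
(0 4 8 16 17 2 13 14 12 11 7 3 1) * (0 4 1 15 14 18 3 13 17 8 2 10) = (0 1 4 2 17 10)(3 15 14 12 11 7 13 18)(8 16) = [1, 4, 17, 15, 2, 5, 6, 13, 16, 9, 0, 7, 11, 18, 12, 14, 8, 10, 3]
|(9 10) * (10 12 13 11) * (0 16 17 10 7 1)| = |(0 16 17 10 9 12 13 11 7 1)| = 10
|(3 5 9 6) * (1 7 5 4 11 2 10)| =|(1 7 5 9 6 3 4 11 2 10)| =10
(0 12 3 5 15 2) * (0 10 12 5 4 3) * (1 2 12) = (0 5 15 12)(1 2 10)(3 4) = [5, 2, 10, 4, 3, 15, 6, 7, 8, 9, 1, 11, 0, 13, 14, 12]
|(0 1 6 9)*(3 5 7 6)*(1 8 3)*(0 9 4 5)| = 12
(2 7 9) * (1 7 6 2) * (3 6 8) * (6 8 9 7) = (1 6 2 9)(3 8) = [0, 6, 9, 8, 4, 5, 2, 7, 3, 1]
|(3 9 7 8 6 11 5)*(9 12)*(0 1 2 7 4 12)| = 9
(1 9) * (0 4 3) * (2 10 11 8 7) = [4, 9, 10, 0, 3, 5, 6, 2, 7, 1, 11, 8] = (0 4 3)(1 9)(2 10 11 8 7)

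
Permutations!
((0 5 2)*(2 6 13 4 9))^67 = (0 4 5 9 6 2 13)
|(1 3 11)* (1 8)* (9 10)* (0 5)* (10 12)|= 12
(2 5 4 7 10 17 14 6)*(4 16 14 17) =(17)(2 5 16 14 6)(4 7 10) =[0, 1, 5, 3, 7, 16, 2, 10, 8, 9, 4, 11, 12, 13, 6, 15, 14, 17]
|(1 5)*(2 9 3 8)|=|(1 5)(2 9 3 8)|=4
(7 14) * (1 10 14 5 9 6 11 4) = (1 10 14 7 5 9 6 11 4) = [0, 10, 2, 3, 1, 9, 11, 5, 8, 6, 14, 4, 12, 13, 7]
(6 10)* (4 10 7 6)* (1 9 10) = [0, 9, 2, 3, 1, 5, 7, 6, 8, 10, 4] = (1 9 10 4)(6 7)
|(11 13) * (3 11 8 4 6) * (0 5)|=6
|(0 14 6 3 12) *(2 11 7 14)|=8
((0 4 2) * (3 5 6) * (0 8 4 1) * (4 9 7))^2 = (2 9 4 8 7)(3 6 5)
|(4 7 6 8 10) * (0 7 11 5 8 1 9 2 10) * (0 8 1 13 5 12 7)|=11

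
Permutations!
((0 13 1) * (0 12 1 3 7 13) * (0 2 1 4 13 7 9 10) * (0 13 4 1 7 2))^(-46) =((1 12)(2 7)(3 9 10 13))^(-46) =(3 10)(9 13)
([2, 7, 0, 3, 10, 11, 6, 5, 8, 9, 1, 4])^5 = [2, 10, 0, 3, 11, 7, 6, 1, 8, 9, 4, 5]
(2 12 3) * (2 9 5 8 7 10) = [0, 1, 12, 9, 4, 8, 6, 10, 7, 5, 2, 11, 3] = (2 12 3 9 5 8 7 10)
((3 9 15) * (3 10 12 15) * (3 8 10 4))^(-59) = (3 12 9 15 8 4 10)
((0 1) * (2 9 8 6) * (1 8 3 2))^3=(9)(0 1 6 8)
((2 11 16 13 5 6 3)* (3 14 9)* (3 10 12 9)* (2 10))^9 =((2 11 16 13 5 6 14 3 10 12 9))^9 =(2 12 3 6 13 11 9 10 14 5 16)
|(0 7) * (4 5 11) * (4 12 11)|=|(0 7)(4 5)(11 12)|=2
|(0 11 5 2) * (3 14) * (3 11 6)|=|(0 6 3 14 11 5 2)|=7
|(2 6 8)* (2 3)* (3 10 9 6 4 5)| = 4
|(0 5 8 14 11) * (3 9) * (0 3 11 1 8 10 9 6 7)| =|(0 5 10 9 11 3 6 7)(1 8 14)| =24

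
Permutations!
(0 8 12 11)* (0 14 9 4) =(0 8 12 11 14 9 4) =[8, 1, 2, 3, 0, 5, 6, 7, 12, 4, 10, 14, 11, 13, 9]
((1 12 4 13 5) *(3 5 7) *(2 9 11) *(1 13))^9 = (3 5 13 7)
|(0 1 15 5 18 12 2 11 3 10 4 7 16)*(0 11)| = |(0 1 15 5 18 12 2)(3 10 4 7 16 11)| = 42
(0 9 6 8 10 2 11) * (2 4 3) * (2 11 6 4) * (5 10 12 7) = (0 9 4 3 11)(2 6 8 12 7 5 10) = [9, 1, 6, 11, 3, 10, 8, 5, 12, 4, 2, 0, 7]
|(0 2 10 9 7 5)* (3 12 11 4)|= 12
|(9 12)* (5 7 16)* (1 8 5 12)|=7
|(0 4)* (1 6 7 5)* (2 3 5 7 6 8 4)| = |(0 2 3 5 1 8 4)| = 7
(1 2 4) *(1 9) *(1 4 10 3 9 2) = (2 10 3 9 4) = [0, 1, 10, 9, 2, 5, 6, 7, 8, 4, 3]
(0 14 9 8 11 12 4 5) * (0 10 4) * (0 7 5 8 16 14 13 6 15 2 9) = [13, 1, 9, 3, 8, 10, 15, 5, 11, 16, 4, 12, 7, 6, 0, 2, 14] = (0 13 6 15 2 9 16 14)(4 8 11 12 7 5 10)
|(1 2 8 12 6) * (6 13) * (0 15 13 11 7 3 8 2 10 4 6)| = |(0 15 13)(1 10 4 6)(3 8 12 11 7)| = 60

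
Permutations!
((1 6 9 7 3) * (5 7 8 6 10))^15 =(10)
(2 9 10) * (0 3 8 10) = (0 3 8 10 2 9) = [3, 1, 9, 8, 4, 5, 6, 7, 10, 0, 2]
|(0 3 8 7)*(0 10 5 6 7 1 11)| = 20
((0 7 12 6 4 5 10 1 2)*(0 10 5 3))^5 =(0 3 4 6 12 7)(1 10 2)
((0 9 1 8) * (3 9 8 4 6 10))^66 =(10)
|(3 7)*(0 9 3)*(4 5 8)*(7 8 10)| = 8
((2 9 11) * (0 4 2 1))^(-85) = ((0 4 2 9 11 1))^(-85) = (0 1 11 9 2 4)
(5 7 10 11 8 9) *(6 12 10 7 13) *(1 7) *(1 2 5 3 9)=(1 7 2 5 13 6 12 10 11 8)(3 9)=[0, 7, 5, 9, 4, 13, 12, 2, 1, 3, 11, 8, 10, 6]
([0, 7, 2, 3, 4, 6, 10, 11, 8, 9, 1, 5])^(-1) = (1 10 6 5 11 7)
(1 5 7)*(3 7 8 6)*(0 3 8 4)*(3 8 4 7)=[8, 5, 2, 3, 0, 7, 4, 1, 6]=(0 8 6 4)(1 5 7)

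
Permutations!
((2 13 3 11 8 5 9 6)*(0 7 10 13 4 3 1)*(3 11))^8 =(0 13 7 1 10)(2 4 11 8 5 9 6)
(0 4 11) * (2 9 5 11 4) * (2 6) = (0 6 2 9 5 11) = [6, 1, 9, 3, 4, 11, 2, 7, 8, 5, 10, 0]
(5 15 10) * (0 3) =(0 3)(5 15 10) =[3, 1, 2, 0, 4, 15, 6, 7, 8, 9, 5, 11, 12, 13, 14, 10]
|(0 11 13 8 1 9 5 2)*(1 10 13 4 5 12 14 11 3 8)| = 13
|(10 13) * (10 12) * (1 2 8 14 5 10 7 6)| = 10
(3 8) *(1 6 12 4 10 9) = [0, 6, 2, 8, 10, 5, 12, 7, 3, 1, 9, 11, 4] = (1 6 12 4 10 9)(3 8)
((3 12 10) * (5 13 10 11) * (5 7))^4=(3 5 12 13 11 10 7)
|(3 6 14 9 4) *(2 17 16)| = |(2 17 16)(3 6 14 9 4)| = 15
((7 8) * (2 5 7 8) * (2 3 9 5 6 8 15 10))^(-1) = (2 10 15 8 6)(3 7 5 9)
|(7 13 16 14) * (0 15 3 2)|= 4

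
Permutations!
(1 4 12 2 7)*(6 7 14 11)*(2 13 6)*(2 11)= [0, 4, 14, 3, 12, 5, 7, 1, 8, 9, 10, 11, 13, 6, 2]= (1 4 12 13 6 7)(2 14)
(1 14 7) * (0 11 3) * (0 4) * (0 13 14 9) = [11, 9, 2, 4, 13, 5, 6, 1, 8, 0, 10, 3, 12, 14, 7] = (0 11 3 4 13 14 7 1 9)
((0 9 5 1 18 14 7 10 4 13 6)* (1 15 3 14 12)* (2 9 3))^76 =((0 3 14 7 10 4 13 6)(1 18 12)(2 9 5 15))^76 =(0 10)(1 18 12)(3 4)(6 7)(13 14)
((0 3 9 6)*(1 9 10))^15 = ((0 3 10 1 9 6))^15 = (0 1)(3 9)(6 10)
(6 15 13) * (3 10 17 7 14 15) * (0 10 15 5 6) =(0 10 17 7 14 5 6 3 15 13) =[10, 1, 2, 15, 4, 6, 3, 14, 8, 9, 17, 11, 12, 0, 5, 13, 16, 7]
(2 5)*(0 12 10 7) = (0 12 10 7)(2 5) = [12, 1, 5, 3, 4, 2, 6, 0, 8, 9, 7, 11, 10]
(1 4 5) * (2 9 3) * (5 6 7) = (1 4 6 7 5)(2 9 3) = [0, 4, 9, 2, 6, 1, 7, 5, 8, 3]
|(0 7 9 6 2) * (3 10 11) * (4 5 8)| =15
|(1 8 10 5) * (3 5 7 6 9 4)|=|(1 8 10 7 6 9 4 3 5)|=9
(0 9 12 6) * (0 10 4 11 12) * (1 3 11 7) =(0 9)(1 3 11 12 6 10 4 7) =[9, 3, 2, 11, 7, 5, 10, 1, 8, 0, 4, 12, 6]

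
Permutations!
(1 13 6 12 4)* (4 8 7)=(1 13 6 12 8 7 4)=[0, 13, 2, 3, 1, 5, 12, 4, 7, 9, 10, 11, 8, 6]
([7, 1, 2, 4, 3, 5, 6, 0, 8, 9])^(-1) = (9)(0 7)(3 4)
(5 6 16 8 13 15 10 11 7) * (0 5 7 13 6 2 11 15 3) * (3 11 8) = (0 5 2 8 6 16 3)(10 15)(11 13) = [5, 1, 8, 0, 4, 2, 16, 7, 6, 9, 15, 13, 12, 11, 14, 10, 3]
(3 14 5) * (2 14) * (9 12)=(2 14 5 3)(9 12)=[0, 1, 14, 2, 4, 3, 6, 7, 8, 12, 10, 11, 9, 13, 5]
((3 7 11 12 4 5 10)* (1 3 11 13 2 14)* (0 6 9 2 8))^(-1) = ((0 6 9 2 14 1 3 7 13 8)(4 5 10 11 12))^(-1) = (0 8 13 7 3 1 14 2 9 6)(4 12 11 10 5)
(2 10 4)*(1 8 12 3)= [0, 8, 10, 1, 2, 5, 6, 7, 12, 9, 4, 11, 3]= (1 8 12 3)(2 10 4)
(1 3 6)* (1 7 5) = (1 3 6 7 5) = [0, 3, 2, 6, 4, 1, 7, 5]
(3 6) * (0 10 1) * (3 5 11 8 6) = [10, 0, 2, 3, 4, 11, 5, 7, 6, 9, 1, 8] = (0 10 1)(5 11 8 6)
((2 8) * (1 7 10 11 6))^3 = ((1 7 10 11 6)(2 8))^3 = (1 11 7 6 10)(2 8)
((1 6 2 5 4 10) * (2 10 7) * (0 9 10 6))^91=(0 1 10 9)(2 7 4 5)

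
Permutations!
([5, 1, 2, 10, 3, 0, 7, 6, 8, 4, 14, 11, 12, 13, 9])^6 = [0, 1, 2, 10, 3, 5, 6, 7, 8, 4, 14, 11, 12, 13, 9]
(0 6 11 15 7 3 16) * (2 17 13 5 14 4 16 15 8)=(0 6 11 8 2 17 13 5 14 4 16)(3 15 7)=[6, 1, 17, 15, 16, 14, 11, 3, 2, 9, 10, 8, 12, 5, 4, 7, 0, 13]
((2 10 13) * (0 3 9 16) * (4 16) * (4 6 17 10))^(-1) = ((0 3 9 6 17 10 13 2 4 16))^(-1) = (0 16 4 2 13 10 17 6 9 3)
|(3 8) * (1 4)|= |(1 4)(3 8)|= 2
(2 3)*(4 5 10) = (2 3)(4 5 10) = [0, 1, 3, 2, 5, 10, 6, 7, 8, 9, 4]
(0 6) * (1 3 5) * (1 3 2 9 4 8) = (0 6)(1 2 9 4 8)(3 5) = [6, 2, 9, 5, 8, 3, 0, 7, 1, 4]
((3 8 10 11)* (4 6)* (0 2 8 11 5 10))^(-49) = ((0 2 8)(3 11)(4 6)(5 10))^(-49) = (0 8 2)(3 11)(4 6)(5 10)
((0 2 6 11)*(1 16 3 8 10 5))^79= (0 11 6 2)(1 16 3 8 10 5)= ((0 2 6 11)(1 16 3 8 10 5))^79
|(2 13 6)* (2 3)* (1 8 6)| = 6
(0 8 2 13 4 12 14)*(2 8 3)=[3, 1, 13, 2, 12, 5, 6, 7, 8, 9, 10, 11, 14, 4, 0]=(0 3 2 13 4 12 14)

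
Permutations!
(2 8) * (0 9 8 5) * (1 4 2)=[9, 4, 5, 3, 2, 0, 6, 7, 1, 8]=(0 9 8 1 4 2 5)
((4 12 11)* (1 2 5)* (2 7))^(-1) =((1 7 2 5)(4 12 11))^(-1) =(1 5 2 7)(4 11 12)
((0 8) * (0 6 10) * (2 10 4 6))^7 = (0 10 2 8)(4 6)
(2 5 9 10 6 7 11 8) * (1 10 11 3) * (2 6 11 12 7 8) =(1 10 11 2 5 9 12 7 3)(6 8) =[0, 10, 5, 1, 4, 9, 8, 3, 6, 12, 11, 2, 7]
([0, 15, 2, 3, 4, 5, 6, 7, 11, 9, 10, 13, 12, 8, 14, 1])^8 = [0, 1, 2, 3, 4, 5, 6, 7, 13, 9, 10, 8, 12, 11, 14, 15]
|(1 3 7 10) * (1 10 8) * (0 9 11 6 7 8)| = |(0 9 11 6 7)(1 3 8)| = 15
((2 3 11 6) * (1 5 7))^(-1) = ((1 5 7)(2 3 11 6))^(-1) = (1 7 5)(2 6 11 3)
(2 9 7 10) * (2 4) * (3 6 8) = (2 9 7 10 4)(3 6 8) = [0, 1, 9, 6, 2, 5, 8, 10, 3, 7, 4]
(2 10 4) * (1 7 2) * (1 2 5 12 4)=[0, 7, 10, 3, 2, 12, 6, 5, 8, 9, 1, 11, 4]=(1 7 5 12 4 2 10)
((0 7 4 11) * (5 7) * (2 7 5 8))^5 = (0 11 4 7 2 8)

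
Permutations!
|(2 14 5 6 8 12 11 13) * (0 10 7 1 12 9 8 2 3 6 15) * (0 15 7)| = 10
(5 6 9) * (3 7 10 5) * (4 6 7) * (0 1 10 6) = [1, 10, 2, 4, 0, 7, 9, 6, 8, 3, 5] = (0 1 10 5 7 6 9 3 4)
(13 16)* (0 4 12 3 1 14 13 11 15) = (0 4 12 3 1 14 13 16 11 15) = [4, 14, 2, 1, 12, 5, 6, 7, 8, 9, 10, 15, 3, 16, 13, 0, 11]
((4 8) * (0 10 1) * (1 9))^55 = (0 1 9 10)(4 8)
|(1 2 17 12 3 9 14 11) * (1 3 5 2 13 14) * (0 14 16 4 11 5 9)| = |(0 14 5 2 17 12 9 1 13 16 4 11 3)| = 13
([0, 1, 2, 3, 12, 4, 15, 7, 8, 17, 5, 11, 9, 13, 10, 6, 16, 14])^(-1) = (4 5 10 14 17 9 12)(6 15)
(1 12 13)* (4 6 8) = [0, 12, 2, 3, 6, 5, 8, 7, 4, 9, 10, 11, 13, 1] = (1 12 13)(4 6 8)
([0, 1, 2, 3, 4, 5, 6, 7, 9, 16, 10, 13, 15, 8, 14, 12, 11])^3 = (8 11 9 13 16)(12 15)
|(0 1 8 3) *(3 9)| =|(0 1 8 9 3)| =5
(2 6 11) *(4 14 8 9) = (2 6 11)(4 14 8 9) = [0, 1, 6, 3, 14, 5, 11, 7, 9, 4, 10, 2, 12, 13, 8]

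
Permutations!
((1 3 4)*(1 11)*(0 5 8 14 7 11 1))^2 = ((0 5 8 14 7 11)(1 3 4))^2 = (0 8 7)(1 4 3)(5 14 11)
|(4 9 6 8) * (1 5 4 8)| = |(1 5 4 9 6)| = 5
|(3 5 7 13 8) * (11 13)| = |(3 5 7 11 13 8)| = 6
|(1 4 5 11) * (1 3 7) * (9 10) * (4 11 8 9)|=20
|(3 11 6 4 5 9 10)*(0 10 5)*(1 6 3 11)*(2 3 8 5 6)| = 24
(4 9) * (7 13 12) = (4 9)(7 13 12) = [0, 1, 2, 3, 9, 5, 6, 13, 8, 4, 10, 11, 7, 12]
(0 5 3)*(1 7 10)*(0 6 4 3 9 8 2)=(0 5 9 8 2)(1 7 10)(3 6 4)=[5, 7, 0, 6, 3, 9, 4, 10, 2, 8, 1]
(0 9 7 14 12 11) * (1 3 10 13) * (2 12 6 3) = [9, 2, 12, 10, 4, 5, 3, 14, 8, 7, 13, 0, 11, 1, 6] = (0 9 7 14 6 3 10 13 1 2 12 11)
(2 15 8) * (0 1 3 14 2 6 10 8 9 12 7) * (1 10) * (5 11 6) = (0 10 8 5 11 6 1 3 14 2 15 9 12 7) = [10, 3, 15, 14, 4, 11, 1, 0, 5, 12, 8, 6, 7, 13, 2, 9]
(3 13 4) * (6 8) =[0, 1, 2, 13, 3, 5, 8, 7, 6, 9, 10, 11, 12, 4] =(3 13 4)(6 8)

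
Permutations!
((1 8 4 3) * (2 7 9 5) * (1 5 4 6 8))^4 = (2 3 9)(4 7 5)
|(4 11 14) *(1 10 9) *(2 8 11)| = 15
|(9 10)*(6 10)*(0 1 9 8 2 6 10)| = |(0 1 9 10 8 2 6)| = 7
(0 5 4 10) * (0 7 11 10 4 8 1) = (0 5 8 1)(7 11 10) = [5, 0, 2, 3, 4, 8, 6, 11, 1, 9, 7, 10]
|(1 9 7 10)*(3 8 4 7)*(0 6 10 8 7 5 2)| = |(0 6 10 1 9 3 7 8 4 5 2)| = 11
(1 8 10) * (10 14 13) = (1 8 14 13 10) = [0, 8, 2, 3, 4, 5, 6, 7, 14, 9, 1, 11, 12, 10, 13]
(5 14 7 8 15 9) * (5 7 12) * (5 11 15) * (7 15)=(5 14 12 11 7 8)(9 15)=[0, 1, 2, 3, 4, 14, 6, 8, 5, 15, 10, 7, 11, 13, 12, 9]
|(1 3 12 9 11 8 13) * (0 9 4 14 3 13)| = 4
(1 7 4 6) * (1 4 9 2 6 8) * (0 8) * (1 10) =(0 8 10 1 7 9 2 6 4) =[8, 7, 6, 3, 0, 5, 4, 9, 10, 2, 1]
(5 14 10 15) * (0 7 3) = (0 7 3)(5 14 10 15) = [7, 1, 2, 0, 4, 14, 6, 3, 8, 9, 15, 11, 12, 13, 10, 5]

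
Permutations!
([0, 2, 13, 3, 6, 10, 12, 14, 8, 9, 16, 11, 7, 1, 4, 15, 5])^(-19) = (1 13 2)(4 6 12 7 14)(5 16 10)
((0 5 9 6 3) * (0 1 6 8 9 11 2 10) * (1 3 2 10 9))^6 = ((0 5 11 10)(1 6 2 9 8))^6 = (0 11)(1 6 2 9 8)(5 10)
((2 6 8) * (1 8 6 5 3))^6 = ((1 8 2 5 3))^6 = (1 8 2 5 3)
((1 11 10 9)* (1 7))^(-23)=(1 10 7 11 9)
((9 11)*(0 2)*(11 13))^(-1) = (0 2)(9 11 13)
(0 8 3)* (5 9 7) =[8, 1, 2, 0, 4, 9, 6, 5, 3, 7] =(0 8 3)(5 9 7)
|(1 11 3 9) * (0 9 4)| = |(0 9 1 11 3 4)| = 6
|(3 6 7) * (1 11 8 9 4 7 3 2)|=|(1 11 8 9 4 7 2)(3 6)|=14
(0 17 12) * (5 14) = (0 17 12)(5 14) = [17, 1, 2, 3, 4, 14, 6, 7, 8, 9, 10, 11, 0, 13, 5, 15, 16, 12]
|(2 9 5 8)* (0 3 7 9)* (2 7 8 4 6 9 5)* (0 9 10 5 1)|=20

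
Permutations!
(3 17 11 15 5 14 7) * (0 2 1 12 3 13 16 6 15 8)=(0 2 1 12 3 17 11 8)(5 14 7 13 16 6 15)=[2, 12, 1, 17, 4, 14, 15, 13, 0, 9, 10, 8, 3, 16, 7, 5, 6, 11]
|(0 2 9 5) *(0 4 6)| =6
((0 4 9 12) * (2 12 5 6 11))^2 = (0 9 6 2)(4 5 11 12)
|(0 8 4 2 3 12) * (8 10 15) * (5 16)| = 8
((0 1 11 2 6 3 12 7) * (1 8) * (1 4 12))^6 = (0 8 4 12 7)(1 11 2 6 3)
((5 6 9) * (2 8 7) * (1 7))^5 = (1 7 2 8)(5 9 6) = ((1 7 2 8)(5 6 9))^5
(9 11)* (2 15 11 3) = (2 15 11 9 3) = [0, 1, 15, 2, 4, 5, 6, 7, 8, 3, 10, 9, 12, 13, 14, 11]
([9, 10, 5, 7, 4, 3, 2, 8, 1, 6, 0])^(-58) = (0 6 5 7 1)(2 3 8 10 9)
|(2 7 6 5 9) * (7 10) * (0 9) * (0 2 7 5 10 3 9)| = 7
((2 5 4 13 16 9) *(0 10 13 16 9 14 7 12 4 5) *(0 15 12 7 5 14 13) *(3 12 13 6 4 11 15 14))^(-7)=(0 10)(2 5 12 15 9 14 3 11 13)(4 6 16)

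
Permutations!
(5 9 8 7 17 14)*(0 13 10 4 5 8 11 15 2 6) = (0 13 10 4 5 9 11 15 2 6)(7 17 14 8) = [13, 1, 6, 3, 5, 9, 0, 17, 7, 11, 4, 15, 12, 10, 8, 2, 16, 14]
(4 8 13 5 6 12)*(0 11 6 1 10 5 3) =[11, 10, 2, 0, 8, 1, 12, 7, 13, 9, 5, 6, 4, 3] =(0 11 6 12 4 8 13 3)(1 10 5)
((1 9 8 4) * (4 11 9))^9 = (11)(1 4)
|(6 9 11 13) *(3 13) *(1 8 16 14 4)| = 5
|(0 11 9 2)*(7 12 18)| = |(0 11 9 2)(7 12 18)| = 12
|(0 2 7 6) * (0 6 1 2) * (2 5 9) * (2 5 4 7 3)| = 6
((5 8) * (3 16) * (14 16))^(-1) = ((3 14 16)(5 8))^(-1) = (3 16 14)(5 8)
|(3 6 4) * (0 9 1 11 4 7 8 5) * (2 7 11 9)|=20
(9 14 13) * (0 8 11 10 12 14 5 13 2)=(0 8 11 10 12 14 2)(5 13 9)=[8, 1, 0, 3, 4, 13, 6, 7, 11, 5, 12, 10, 14, 9, 2]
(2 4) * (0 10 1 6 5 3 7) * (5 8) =(0 10 1 6 8 5 3 7)(2 4) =[10, 6, 4, 7, 2, 3, 8, 0, 5, 9, 1]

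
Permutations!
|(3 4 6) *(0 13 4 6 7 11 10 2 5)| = |(0 13 4 7 11 10 2 5)(3 6)| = 8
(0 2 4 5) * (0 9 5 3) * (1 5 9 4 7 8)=[2, 5, 7, 0, 3, 4, 6, 8, 1, 9]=(9)(0 2 7 8 1 5 4 3)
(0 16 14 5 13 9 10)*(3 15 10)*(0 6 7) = [16, 1, 2, 15, 4, 13, 7, 0, 8, 3, 6, 11, 12, 9, 5, 10, 14] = (0 16 14 5 13 9 3 15 10 6 7)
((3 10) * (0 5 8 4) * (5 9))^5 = ((0 9 5 8 4)(3 10))^5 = (3 10)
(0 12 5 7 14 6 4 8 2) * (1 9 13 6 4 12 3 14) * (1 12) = (0 3 14 4 8 2)(1 9 13 6)(5 7 12) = [3, 9, 0, 14, 8, 7, 1, 12, 2, 13, 10, 11, 5, 6, 4]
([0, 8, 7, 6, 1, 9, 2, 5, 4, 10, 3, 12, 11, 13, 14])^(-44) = (14)(1 8 4)(2 3 9 7 6 10 5)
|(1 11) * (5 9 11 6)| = |(1 6 5 9 11)| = 5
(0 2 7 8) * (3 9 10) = (0 2 7 8)(3 9 10) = [2, 1, 7, 9, 4, 5, 6, 8, 0, 10, 3]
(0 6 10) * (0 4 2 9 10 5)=[6, 1, 9, 3, 2, 0, 5, 7, 8, 10, 4]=(0 6 5)(2 9 10 4)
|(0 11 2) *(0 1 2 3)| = 6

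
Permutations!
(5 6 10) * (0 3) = [3, 1, 2, 0, 4, 6, 10, 7, 8, 9, 5] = (0 3)(5 6 10)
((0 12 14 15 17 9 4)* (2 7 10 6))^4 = ((0 12 14 15 17 9 4)(2 7 10 6))^4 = (0 17 12 9 14 4 15)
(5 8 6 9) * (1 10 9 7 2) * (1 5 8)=(1 10 9 8 6 7 2 5)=[0, 10, 5, 3, 4, 1, 7, 2, 6, 8, 9]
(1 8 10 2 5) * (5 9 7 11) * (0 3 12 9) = [3, 8, 0, 12, 4, 1, 6, 11, 10, 7, 2, 5, 9] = (0 3 12 9 7 11 5 1 8 10 2)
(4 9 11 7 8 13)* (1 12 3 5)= (1 12 3 5)(4 9 11 7 8 13)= [0, 12, 2, 5, 9, 1, 6, 8, 13, 11, 10, 7, 3, 4]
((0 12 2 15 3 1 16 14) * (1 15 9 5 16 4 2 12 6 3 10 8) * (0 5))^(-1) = (0 9 2 4 1 8 10 15 3 6)(5 14 16)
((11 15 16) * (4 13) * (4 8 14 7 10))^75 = (16)(4 14)(7 13)(8 10)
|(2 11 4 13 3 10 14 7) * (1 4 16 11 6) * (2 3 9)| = 12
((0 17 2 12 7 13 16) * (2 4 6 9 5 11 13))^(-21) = (0 11 6)(4 16 5)(9 17 13) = ((0 17 4 6 9 5 11 13 16)(2 12 7))^(-21)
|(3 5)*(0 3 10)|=|(0 3 5 10)|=4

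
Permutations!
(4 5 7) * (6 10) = [0, 1, 2, 3, 5, 7, 10, 4, 8, 9, 6] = (4 5 7)(6 10)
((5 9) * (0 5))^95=(0 9 5)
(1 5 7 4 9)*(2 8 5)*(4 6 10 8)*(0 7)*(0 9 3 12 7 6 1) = (0 6 10 8 5 9)(1 2 4 3 12 7) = [6, 2, 4, 12, 3, 9, 10, 1, 5, 0, 8, 11, 7]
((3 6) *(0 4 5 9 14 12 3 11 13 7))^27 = (0 12 7 14 13 9 11 5 6 4 3)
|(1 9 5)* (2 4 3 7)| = 12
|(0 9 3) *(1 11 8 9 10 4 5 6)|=10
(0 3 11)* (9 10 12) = (0 3 11)(9 10 12) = [3, 1, 2, 11, 4, 5, 6, 7, 8, 10, 12, 0, 9]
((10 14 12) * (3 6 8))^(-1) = ((3 6 8)(10 14 12))^(-1) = (3 8 6)(10 12 14)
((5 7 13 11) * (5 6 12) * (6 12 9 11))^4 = ((5 7 13 6 9 11 12))^4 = (5 9 7 11 13 12 6)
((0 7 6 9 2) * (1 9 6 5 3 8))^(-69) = (0 3 9 7 8 2 5 1)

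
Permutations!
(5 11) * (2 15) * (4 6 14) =[0, 1, 15, 3, 6, 11, 14, 7, 8, 9, 10, 5, 12, 13, 4, 2] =(2 15)(4 6 14)(5 11)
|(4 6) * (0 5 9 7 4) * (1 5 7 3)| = |(0 7 4 6)(1 5 9 3)| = 4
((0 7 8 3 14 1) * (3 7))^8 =((0 3 14 1)(7 8))^8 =(14)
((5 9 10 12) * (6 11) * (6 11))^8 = (12)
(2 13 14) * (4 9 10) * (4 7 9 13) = (2 4 13 14)(7 9 10) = [0, 1, 4, 3, 13, 5, 6, 9, 8, 10, 7, 11, 12, 14, 2]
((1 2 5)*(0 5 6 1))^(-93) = (6)(0 5)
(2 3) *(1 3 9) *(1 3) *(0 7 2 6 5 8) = (0 7 2 9 3 6 5 8) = [7, 1, 9, 6, 4, 8, 5, 2, 0, 3]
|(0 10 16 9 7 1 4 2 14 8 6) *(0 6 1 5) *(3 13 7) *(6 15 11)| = 120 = |(0 10 16 9 3 13 7 5)(1 4 2 14 8)(6 15 11)|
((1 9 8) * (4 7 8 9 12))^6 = ((1 12 4 7 8))^6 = (1 12 4 7 8)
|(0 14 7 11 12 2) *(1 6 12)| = |(0 14 7 11 1 6 12 2)| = 8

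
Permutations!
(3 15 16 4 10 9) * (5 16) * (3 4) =(3 15 5 16)(4 10 9) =[0, 1, 2, 15, 10, 16, 6, 7, 8, 4, 9, 11, 12, 13, 14, 5, 3]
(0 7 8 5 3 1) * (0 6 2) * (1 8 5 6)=(0 7 5 3 8 6 2)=[7, 1, 0, 8, 4, 3, 2, 5, 6]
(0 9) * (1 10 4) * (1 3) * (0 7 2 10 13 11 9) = (1 13 11 9 7 2 10 4 3) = [0, 13, 10, 1, 3, 5, 6, 2, 8, 7, 4, 9, 12, 11]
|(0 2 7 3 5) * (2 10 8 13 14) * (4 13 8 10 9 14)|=|(0 9 14 2 7 3 5)(4 13)|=14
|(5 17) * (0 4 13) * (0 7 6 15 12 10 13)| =6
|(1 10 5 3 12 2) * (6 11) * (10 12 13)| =12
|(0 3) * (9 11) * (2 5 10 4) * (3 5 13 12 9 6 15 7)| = 13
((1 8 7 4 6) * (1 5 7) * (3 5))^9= (1 8)(3 6 4 7 5)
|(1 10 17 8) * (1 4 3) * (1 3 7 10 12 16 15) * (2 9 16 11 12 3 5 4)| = 12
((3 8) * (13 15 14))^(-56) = (13 15 14)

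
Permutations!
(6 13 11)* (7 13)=(6 7 13 11)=[0, 1, 2, 3, 4, 5, 7, 13, 8, 9, 10, 6, 12, 11]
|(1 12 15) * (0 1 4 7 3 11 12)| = |(0 1)(3 11 12 15 4 7)| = 6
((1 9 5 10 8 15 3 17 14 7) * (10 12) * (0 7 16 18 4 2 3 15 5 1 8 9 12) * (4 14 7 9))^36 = (18)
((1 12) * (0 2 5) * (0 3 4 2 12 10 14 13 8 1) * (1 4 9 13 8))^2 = (1 14 4 5 9)(2 3 13 10 8)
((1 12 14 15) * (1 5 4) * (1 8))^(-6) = ((1 12 14 15 5 4 8))^(-6) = (1 12 14 15 5 4 8)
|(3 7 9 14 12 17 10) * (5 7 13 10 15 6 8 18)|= 30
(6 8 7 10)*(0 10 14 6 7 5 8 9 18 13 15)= [10, 1, 2, 3, 4, 8, 9, 14, 5, 18, 7, 11, 12, 15, 6, 0, 16, 17, 13]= (0 10 7 14 6 9 18 13 15)(5 8)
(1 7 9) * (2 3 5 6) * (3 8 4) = (1 7 9)(2 8 4 3 5 6) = [0, 7, 8, 5, 3, 6, 2, 9, 4, 1]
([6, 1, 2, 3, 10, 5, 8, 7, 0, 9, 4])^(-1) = (0 8 6)(4 10)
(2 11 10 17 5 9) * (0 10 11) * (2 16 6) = [10, 1, 0, 3, 4, 9, 2, 7, 8, 16, 17, 11, 12, 13, 14, 15, 6, 5] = (0 10 17 5 9 16 6 2)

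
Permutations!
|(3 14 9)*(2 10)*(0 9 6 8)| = |(0 9 3 14 6 8)(2 10)| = 6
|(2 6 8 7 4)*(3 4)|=6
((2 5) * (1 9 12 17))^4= (17)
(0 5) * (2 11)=[5, 1, 11, 3, 4, 0, 6, 7, 8, 9, 10, 2]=(0 5)(2 11)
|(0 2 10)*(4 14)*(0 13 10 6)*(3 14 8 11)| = 30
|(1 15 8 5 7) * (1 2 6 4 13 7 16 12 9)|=35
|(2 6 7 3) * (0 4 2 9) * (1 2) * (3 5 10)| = 10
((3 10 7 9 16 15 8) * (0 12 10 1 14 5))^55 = (0 8 10 1 9 5 15 12 3 7 14 16)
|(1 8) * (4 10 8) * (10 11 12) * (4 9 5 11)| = 7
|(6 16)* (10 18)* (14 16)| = |(6 14 16)(10 18)| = 6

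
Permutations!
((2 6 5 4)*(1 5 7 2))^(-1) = ((1 5 4)(2 6 7))^(-1) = (1 4 5)(2 7 6)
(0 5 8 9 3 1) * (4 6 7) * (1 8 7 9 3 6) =(0 5 7 4 1)(3 8)(6 9) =[5, 0, 2, 8, 1, 7, 9, 4, 3, 6]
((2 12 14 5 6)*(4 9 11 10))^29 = ((2 12 14 5 6)(4 9 11 10))^29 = (2 6 5 14 12)(4 9 11 10)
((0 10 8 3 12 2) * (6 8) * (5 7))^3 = ((0 10 6 8 3 12 2)(5 7))^3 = (0 8 2 6 12 10 3)(5 7)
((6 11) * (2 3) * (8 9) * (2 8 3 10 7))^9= (6 11)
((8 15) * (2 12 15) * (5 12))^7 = (2 12 8 5 15)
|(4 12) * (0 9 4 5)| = |(0 9 4 12 5)| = 5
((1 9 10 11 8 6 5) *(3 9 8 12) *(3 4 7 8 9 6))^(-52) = (1 11 7 6 9 12 8 5 10 4 3)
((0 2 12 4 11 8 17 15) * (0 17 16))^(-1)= (0 16 8 11 4 12 2)(15 17)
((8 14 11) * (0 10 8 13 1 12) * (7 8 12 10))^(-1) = (0 12 10 1 13 11 14 8 7)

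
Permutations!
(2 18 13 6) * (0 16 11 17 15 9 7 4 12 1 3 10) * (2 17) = (0 16 11 2 18 13 6 17 15 9 7 4 12 1 3 10) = [16, 3, 18, 10, 12, 5, 17, 4, 8, 7, 0, 2, 1, 6, 14, 9, 11, 15, 13]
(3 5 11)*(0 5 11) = (0 5)(3 11) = [5, 1, 2, 11, 4, 0, 6, 7, 8, 9, 10, 3]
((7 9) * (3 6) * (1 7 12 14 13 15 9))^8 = (9 13 12 15 14)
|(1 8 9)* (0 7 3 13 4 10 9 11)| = 10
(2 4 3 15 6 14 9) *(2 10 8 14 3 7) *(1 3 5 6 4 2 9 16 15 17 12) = [0, 3, 2, 17, 7, 6, 5, 9, 14, 10, 8, 11, 1, 13, 16, 4, 15, 12] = (1 3 17 12)(4 7 9 10 8 14 16 15)(5 6)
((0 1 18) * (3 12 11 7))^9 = (18)(3 12 11 7)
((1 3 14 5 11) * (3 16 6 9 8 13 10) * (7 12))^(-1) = ((1 16 6 9 8 13 10 3 14 5 11)(7 12))^(-1) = (1 11 5 14 3 10 13 8 9 6 16)(7 12)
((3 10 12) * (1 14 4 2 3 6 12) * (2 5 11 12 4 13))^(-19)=(1 10 3 2 13 14)(4 5 11 12 6)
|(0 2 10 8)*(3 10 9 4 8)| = |(0 2 9 4 8)(3 10)| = 10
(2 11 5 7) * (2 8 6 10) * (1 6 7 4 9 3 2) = (1 6 10)(2 11 5 4 9 3)(7 8) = [0, 6, 11, 2, 9, 4, 10, 8, 7, 3, 1, 5]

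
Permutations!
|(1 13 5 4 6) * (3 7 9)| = 15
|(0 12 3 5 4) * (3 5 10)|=4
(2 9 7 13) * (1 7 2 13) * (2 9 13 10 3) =(1 7)(2 13 10 3) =[0, 7, 13, 2, 4, 5, 6, 1, 8, 9, 3, 11, 12, 10]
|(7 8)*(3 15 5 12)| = |(3 15 5 12)(7 8)| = 4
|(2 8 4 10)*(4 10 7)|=|(2 8 10)(4 7)|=6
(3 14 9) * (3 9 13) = (3 14 13) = [0, 1, 2, 14, 4, 5, 6, 7, 8, 9, 10, 11, 12, 3, 13]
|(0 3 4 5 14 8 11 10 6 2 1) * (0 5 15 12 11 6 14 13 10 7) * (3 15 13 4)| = |(0 15 12 11 7)(1 5 4 13 10 14 8 6 2)| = 45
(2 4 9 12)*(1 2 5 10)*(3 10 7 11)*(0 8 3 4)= (0 8 3 10 1 2)(4 9 12 5 7 11)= [8, 2, 0, 10, 9, 7, 6, 11, 3, 12, 1, 4, 5]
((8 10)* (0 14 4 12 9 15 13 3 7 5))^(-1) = ((0 14 4 12 9 15 13 3 7 5)(8 10))^(-1) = (0 5 7 3 13 15 9 12 4 14)(8 10)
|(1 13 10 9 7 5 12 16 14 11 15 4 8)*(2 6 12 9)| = |(1 13 10 2 6 12 16 14 11 15 4 8)(5 9 7)| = 12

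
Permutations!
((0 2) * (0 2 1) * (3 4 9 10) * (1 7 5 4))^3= (0 4 3 7 9 1 5 10)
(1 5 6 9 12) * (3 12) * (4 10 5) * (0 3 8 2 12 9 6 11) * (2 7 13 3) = (0 2 12 1 4 10 5 11)(3 9 8 7 13) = [2, 4, 12, 9, 10, 11, 6, 13, 7, 8, 5, 0, 1, 3]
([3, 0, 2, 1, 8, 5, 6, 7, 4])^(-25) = (0 1 3)(4 8)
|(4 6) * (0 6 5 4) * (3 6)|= |(0 3 6)(4 5)|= 6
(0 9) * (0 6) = (0 9 6) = [9, 1, 2, 3, 4, 5, 0, 7, 8, 6]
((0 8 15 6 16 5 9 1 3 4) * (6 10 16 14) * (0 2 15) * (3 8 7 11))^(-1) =(0 8 1 9 5 16 10 15 2 4 3 11 7)(6 14)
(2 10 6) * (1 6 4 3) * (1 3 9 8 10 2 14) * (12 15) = (1 6 14)(4 9 8 10)(12 15) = [0, 6, 2, 3, 9, 5, 14, 7, 10, 8, 4, 11, 15, 13, 1, 12]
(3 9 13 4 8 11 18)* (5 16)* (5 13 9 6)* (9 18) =(3 6 5 16 13 4 8 11 9 18) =[0, 1, 2, 6, 8, 16, 5, 7, 11, 18, 10, 9, 12, 4, 14, 15, 13, 17, 3]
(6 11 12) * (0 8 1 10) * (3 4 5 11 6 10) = (0 8 1 3 4 5 11 12 10) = [8, 3, 2, 4, 5, 11, 6, 7, 1, 9, 0, 12, 10]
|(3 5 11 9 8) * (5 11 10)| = |(3 11 9 8)(5 10)| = 4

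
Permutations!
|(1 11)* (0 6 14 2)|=|(0 6 14 2)(1 11)|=4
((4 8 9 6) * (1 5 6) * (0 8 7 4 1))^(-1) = (0 9 8)(1 6 5)(4 7)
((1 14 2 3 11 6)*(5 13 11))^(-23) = (1 14 2 3 5 13 11 6)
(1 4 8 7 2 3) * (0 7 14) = (0 7 2 3 1 4 8 14) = [7, 4, 3, 1, 8, 5, 6, 2, 14, 9, 10, 11, 12, 13, 0]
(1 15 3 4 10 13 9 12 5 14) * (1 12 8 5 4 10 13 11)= (1 15 3 10 11)(4 13 9 8 5 14 12)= [0, 15, 2, 10, 13, 14, 6, 7, 5, 8, 11, 1, 4, 9, 12, 3]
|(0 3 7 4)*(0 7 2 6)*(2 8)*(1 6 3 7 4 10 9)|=|(0 7 10 9 1 6)(2 3 8)|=6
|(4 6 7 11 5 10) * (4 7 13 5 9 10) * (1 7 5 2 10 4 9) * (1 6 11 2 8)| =|(1 7 2 10 5 9 4 11 6 13 8)| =11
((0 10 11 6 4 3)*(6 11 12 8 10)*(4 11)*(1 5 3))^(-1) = (0 3 5 1 4 11 6)(8 12 10)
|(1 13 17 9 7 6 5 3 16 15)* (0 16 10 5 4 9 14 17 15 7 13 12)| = 30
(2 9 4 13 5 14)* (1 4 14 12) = (1 4 13 5 12)(2 9 14) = [0, 4, 9, 3, 13, 12, 6, 7, 8, 14, 10, 11, 1, 5, 2]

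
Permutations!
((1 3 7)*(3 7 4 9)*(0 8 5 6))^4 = ((0 8 5 6)(1 7)(3 4 9))^4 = (3 4 9)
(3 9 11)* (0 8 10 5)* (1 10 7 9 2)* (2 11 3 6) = [8, 10, 1, 11, 4, 0, 2, 9, 7, 3, 5, 6] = (0 8 7 9 3 11 6 2 1 10 5)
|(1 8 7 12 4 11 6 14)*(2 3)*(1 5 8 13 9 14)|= |(1 13 9 14 5 8 7 12 4 11 6)(2 3)|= 22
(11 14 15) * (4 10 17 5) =(4 10 17 5)(11 14 15) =[0, 1, 2, 3, 10, 4, 6, 7, 8, 9, 17, 14, 12, 13, 15, 11, 16, 5]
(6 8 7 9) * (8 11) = [0, 1, 2, 3, 4, 5, 11, 9, 7, 6, 10, 8] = (6 11 8 7 9)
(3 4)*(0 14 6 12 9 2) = (0 14 6 12 9 2)(3 4) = [14, 1, 0, 4, 3, 5, 12, 7, 8, 2, 10, 11, 9, 13, 6]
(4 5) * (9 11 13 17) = (4 5)(9 11 13 17) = [0, 1, 2, 3, 5, 4, 6, 7, 8, 11, 10, 13, 12, 17, 14, 15, 16, 9]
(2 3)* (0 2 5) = (0 2 3 5) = [2, 1, 3, 5, 4, 0]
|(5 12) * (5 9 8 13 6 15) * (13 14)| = 8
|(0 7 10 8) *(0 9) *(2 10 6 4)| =8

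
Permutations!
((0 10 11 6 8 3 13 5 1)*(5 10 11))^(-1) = (0 1 5 10 13 3 8 6 11)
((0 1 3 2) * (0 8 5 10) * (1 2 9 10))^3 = ((0 2 8 5 1 3 9 10))^3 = (0 5 9 2 1 10 8 3)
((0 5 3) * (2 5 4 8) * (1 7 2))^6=((0 4 8 1 7 2 5 3))^6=(0 5 7 8)(1 4 3 2)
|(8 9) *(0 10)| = |(0 10)(8 9)| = 2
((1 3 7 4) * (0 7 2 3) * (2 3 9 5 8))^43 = ((0 7 4 1)(2 9 5 8))^43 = (0 1 4 7)(2 8 5 9)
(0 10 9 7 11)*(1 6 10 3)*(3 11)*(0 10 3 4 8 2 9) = [11, 6, 9, 1, 8, 5, 3, 4, 2, 7, 0, 10] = (0 11 10)(1 6 3)(2 9 7 4 8)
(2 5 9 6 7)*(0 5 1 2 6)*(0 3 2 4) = (0 5 9 3 2 1 4)(6 7) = [5, 4, 1, 2, 0, 9, 7, 6, 8, 3]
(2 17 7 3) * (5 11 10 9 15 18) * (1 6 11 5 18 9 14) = (18)(1 6 11 10 14)(2 17 7 3)(9 15) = [0, 6, 17, 2, 4, 5, 11, 3, 8, 15, 14, 10, 12, 13, 1, 9, 16, 7, 18]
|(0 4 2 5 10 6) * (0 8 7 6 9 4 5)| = |(0 5 10 9 4 2)(6 8 7)| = 6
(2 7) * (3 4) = (2 7)(3 4) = [0, 1, 7, 4, 3, 5, 6, 2]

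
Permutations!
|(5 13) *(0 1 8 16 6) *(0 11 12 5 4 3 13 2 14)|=30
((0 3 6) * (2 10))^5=(0 6 3)(2 10)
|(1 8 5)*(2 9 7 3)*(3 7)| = |(1 8 5)(2 9 3)| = 3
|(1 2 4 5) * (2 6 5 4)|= 3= |(1 6 5)|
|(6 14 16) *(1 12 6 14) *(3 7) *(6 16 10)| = 6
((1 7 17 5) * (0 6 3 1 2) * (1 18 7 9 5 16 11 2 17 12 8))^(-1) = (0 2 11 16 17 5 9 1 8 12 7 18 3 6)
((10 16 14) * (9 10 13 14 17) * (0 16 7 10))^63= ((0 16 17 9)(7 10)(13 14))^63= (0 9 17 16)(7 10)(13 14)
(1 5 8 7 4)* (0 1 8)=(0 1 5)(4 8 7)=[1, 5, 2, 3, 8, 0, 6, 4, 7]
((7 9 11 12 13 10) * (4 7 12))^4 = ((4 7 9 11)(10 12 13))^4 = (10 12 13)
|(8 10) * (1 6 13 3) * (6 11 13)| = |(1 11 13 3)(8 10)| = 4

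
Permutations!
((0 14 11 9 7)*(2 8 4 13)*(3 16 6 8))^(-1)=(0 7 9 11 14)(2 13 4 8 6 16 3)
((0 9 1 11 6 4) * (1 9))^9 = (0 4 6 11 1)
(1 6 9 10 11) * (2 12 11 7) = (1 6 9 10 7 2 12 11) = [0, 6, 12, 3, 4, 5, 9, 2, 8, 10, 7, 1, 11]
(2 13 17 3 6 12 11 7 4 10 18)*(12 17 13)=(2 12 11 7 4 10 18)(3 6 17)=[0, 1, 12, 6, 10, 5, 17, 4, 8, 9, 18, 7, 11, 13, 14, 15, 16, 3, 2]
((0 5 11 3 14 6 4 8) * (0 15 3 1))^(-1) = ((0 5 11 1)(3 14 6 4 8 15))^(-1) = (0 1 11 5)(3 15 8 4 6 14)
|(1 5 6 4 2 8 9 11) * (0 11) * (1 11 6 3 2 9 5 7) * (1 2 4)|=|(11)(0 6 1 7 2 8 5 3 4 9)|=10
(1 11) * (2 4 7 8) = (1 11)(2 4 7 8) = [0, 11, 4, 3, 7, 5, 6, 8, 2, 9, 10, 1]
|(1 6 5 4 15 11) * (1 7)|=7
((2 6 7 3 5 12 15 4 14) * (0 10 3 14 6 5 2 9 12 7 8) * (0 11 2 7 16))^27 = (0 2 6 12 7)(3 16 11 4 9)(5 8 15 14 10)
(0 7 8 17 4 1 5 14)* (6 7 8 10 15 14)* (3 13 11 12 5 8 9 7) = (0 9 7 10 15 14)(1 8 17 4)(3 13 11 12 5 6) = [9, 8, 2, 13, 1, 6, 3, 10, 17, 7, 15, 12, 5, 11, 0, 14, 16, 4]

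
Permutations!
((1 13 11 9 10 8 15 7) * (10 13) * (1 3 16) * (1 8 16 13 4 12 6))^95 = ((1 10 16 8 15 7 3 13 11 9 4 12 6))^95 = (1 15 11 6 8 13 12 16 3 4 10 7 9)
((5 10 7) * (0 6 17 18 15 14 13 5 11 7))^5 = (0 14 6 13 17 5 18 10 15)(7 11)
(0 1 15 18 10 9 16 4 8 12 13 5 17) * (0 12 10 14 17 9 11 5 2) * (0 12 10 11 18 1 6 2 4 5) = [6, 15, 12, 3, 8, 9, 2, 7, 11, 16, 18, 0, 13, 4, 17, 1, 5, 10, 14] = (0 6 2 12 13 4 8 11)(1 15)(5 9 16)(10 18 14 17)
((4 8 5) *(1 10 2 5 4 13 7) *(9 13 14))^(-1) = ((1 10 2 5 14 9 13 7)(4 8))^(-1) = (1 7 13 9 14 5 2 10)(4 8)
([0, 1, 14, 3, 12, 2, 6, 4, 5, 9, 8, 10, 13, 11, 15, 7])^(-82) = [0, 1, 13, 3, 5, 12, 6, 8, 4, 9, 7, 15, 2, 14, 11, 10]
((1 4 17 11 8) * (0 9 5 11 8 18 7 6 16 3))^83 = ((0 9 5 11 18 7 6 16 3)(1 4 17 8))^83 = (0 5 18 6 3 9 11 7 16)(1 8 17 4)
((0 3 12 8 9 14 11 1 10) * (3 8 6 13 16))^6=(0 10 1 11 14 9 8)(3 12 6 13 16)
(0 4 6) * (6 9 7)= (0 4 9 7 6)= [4, 1, 2, 3, 9, 5, 0, 6, 8, 7]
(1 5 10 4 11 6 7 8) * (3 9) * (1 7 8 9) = (1 5 10 4 11 6 8 7 9 3) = [0, 5, 2, 1, 11, 10, 8, 9, 7, 3, 4, 6]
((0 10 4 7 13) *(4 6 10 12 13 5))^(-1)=(0 13 12)(4 5 7)(6 10)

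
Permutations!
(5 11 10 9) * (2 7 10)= [0, 1, 7, 3, 4, 11, 6, 10, 8, 5, 9, 2]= (2 7 10 9 5 11)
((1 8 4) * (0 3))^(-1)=((0 3)(1 8 4))^(-1)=(0 3)(1 4 8)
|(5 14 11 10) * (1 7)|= |(1 7)(5 14 11 10)|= 4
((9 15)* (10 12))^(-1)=(9 15)(10 12)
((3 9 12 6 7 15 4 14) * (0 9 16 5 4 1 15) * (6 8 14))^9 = ((0 9 12 8 14 3 16 5 4 6 7)(1 15))^9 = (0 6 5 3 8 9 7 4 16 14 12)(1 15)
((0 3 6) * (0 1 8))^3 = ((0 3 6 1 8))^3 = (0 1 3 8 6)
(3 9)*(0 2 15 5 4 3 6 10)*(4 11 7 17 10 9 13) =(0 2 15 5 11 7 17 10)(3 13 4)(6 9) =[2, 1, 15, 13, 3, 11, 9, 17, 8, 6, 0, 7, 12, 4, 14, 5, 16, 10]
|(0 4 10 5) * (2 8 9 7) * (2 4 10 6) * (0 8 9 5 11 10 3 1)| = 30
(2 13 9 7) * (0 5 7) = (0 5 7 2 13 9) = [5, 1, 13, 3, 4, 7, 6, 2, 8, 0, 10, 11, 12, 9]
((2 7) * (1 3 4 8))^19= (1 8 4 3)(2 7)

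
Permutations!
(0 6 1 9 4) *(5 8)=(0 6 1 9 4)(5 8)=[6, 9, 2, 3, 0, 8, 1, 7, 5, 4]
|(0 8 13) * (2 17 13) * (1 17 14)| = 7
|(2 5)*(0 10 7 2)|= 5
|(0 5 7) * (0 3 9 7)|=|(0 5)(3 9 7)|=6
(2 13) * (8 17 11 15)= (2 13)(8 17 11 15)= [0, 1, 13, 3, 4, 5, 6, 7, 17, 9, 10, 15, 12, 2, 14, 8, 16, 11]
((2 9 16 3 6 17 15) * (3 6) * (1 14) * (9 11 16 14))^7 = ((1 9 14)(2 11 16 6 17 15))^7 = (1 9 14)(2 11 16 6 17 15)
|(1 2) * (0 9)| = 2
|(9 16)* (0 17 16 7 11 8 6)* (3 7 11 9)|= |(0 17 16 3 7 9 11 8 6)|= 9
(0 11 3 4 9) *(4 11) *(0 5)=(0 4 9 5)(3 11)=[4, 1, 2, 11, 9, 0, 6, 7, 8, 5, 10, 3]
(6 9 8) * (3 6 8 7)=(3 6 9 7)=[0, 1, 2, 6, 4, 5, 9, 3, 8, 7]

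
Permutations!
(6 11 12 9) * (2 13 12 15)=(2 13 12 9 6 11 15)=[0, 1, 13, 3, 4, 5, 11, 7, 8, 6, 10, 15, 9, 12, 14, 2]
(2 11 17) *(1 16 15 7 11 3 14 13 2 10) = [0, 16, 3, 14, 4, 5, 6, 11, 8, 9, 1, 17, 12, 2, 13, 7, 15, 10] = (1 16 15 7 11 17 10)(2 3 14 13)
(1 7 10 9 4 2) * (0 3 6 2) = [3, 7, 1, 6, 0, 5, 2, 10, 8, 4, 9] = (0 3 6 2 1 7 10 9 4)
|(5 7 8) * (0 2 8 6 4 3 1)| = 9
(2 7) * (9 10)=(2 7)(9 10)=[0, 1, 7, 3, 4, 5, 6, 2, 8, 10, 9]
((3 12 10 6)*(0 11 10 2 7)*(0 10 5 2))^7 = (0 3 10 2 11 12 6 7 5)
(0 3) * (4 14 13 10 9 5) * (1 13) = (0 3)(1 13 10 9 5 4 14) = [3, 13, 2, 0, 14, 4, 6, 7, 8, 5, 9, 11, 12, 10, 1]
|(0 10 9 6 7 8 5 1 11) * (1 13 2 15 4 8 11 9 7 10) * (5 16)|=7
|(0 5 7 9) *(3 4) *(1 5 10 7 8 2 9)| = |(0 10 7 1 5 8 2 9)(3 4)| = 8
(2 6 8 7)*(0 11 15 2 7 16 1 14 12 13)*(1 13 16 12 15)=(0 11 1 14 15 2 6 8 12 16 13)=[11, 14, 6, 3, 4, 5, 8, 7, 12, 9, 10, 1, 16, 0, 15, 2, 13]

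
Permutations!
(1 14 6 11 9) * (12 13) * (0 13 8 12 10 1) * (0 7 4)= [13, 14, 2, 3, 0, 5, 11, 4, 12, 7, 1, 9, 8, 10, 6]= (0 13 10 1 14 6 11 9 7 4)(8 12)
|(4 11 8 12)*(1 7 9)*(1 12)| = 7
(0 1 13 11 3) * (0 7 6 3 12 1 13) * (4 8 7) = (0 13 11 12 1)(3 4 8 7 6) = [13, 0, 2, 4, 8, 5, 3, 6, 7, 9, 10, 12, 1, 11]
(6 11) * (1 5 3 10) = (1 5 3 10)(6 11) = [0, 5, 2, 10, 4, 3, 11, 7, 8, 9, 1, 6]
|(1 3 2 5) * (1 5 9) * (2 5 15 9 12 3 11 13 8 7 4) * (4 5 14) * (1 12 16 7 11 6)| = |(1 6)(2 16 7 5 15 9 12 3 14 4)(8 11 13)| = 30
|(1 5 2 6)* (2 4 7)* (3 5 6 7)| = 6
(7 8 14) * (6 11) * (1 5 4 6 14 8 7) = (1 5 4 6 11 14) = [0, 5, 2, 3, 6, 4, 11, 7, 8, 9, 10, 14, 12, 13, 1]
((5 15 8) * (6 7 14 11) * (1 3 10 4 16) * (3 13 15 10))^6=((1 13 15 8 5 10 4 16)(6 7 14 11))^6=(1 4 5 15)(6 14)(7 11)(8 13 16 10)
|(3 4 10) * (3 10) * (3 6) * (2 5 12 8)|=|(2 5 12 8)(3 4 6)|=12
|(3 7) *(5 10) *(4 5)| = 6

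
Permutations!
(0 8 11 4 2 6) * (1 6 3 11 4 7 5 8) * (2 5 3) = (0 1 6)(3 11 7)(4 5 8) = [1, 6, 2, 11, 5, 8, 0, 3, 4, 9, 10, 7]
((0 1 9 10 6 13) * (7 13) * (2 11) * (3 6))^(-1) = (0 13 7 6 3 10 9 1)(2 11)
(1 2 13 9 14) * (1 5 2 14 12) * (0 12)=[12, 14, 13, 3, 4, 2, 6, 7, 8, 0, 10, 11, 1, 9, 5]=(0 12 1 14 5 2 13 9)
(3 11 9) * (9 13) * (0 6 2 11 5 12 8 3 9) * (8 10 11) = (0 6 2 8 3 5 12 10 11 13) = [6, 1, 8, 5, 4, 12, 2, 7, 3, 9, 11, 13, 10, 0]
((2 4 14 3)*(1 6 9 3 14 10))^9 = (14)(1 9 2 10 6 3 4) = ((14)(1 6 9 3 2 4 10))^9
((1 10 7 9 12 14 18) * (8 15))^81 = ((1 10 7 9 12 14 18)(8 15))^81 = (1 12 10 14 7 18 9)(8 15)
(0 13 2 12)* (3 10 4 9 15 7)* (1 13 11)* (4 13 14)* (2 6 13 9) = (0 11 1 14 4 2 12)(3 10 9 15 7)(6 13) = [11, 14, 12, 10, 2, 5, 13, 3, 8, 15, 9, 1, 0, 6, 4, 7]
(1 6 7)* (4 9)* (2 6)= [0, 2, 6, 3, 9, 5, 7, 1, 8, 4]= (1 2 6 7)(4 9)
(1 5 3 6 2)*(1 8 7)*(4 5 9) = (1 9 4 5 3 6 2 8 7) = [0, 9, 8, 6, 5, 3, 2, 1, 7, 4]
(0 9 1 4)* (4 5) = (0 9 1 5 4) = [9, 5, 2, 3, 0, 4, 6, 7, 8, 1]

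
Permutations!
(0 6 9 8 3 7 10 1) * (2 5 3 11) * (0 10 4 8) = (0 6 9)(1 10)(2 5 3 7 4 8 11) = [6, 10, 5, 7, 8, 3, 9, 4, 11, 0, 1, 2]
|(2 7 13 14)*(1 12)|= 4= |(1 12)(2 7 13 14)|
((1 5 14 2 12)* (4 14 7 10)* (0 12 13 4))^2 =((0 12 1 5 7 10)(2 13 4 14))^2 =(0 1 7)(2 4)(5 10 12)(13 14)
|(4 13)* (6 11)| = 2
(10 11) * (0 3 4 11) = [3, 1, 2, 4, 11, 5, 6, 7, 8, 9, 0, 10] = (0 3 4 11 10)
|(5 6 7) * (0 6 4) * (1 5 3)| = |(0 6 7 3 1 5 4)| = 7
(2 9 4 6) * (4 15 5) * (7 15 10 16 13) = (2 9 10 16 13 7 15 5 4 6) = [0, 1, 9, 3, 6, 4, 2, 15, 8, 10, 16, 11, 12, 7, 14, 5, 13]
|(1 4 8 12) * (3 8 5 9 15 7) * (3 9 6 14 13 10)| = |(1 4 5 6 14 13 10 3 8 12)(7 9 15)| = 30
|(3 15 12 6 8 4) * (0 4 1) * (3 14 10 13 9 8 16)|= 40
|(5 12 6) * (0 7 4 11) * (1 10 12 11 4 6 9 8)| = |(0 7 6 5 11)(1 10 12 9 8)| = 5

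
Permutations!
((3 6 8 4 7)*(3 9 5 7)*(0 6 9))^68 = (0 3)(4 7)(5 8)(6 9)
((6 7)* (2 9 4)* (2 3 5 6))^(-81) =(2 3 7 4 6 9 5)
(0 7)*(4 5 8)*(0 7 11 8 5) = (0 11 8 4) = [11, 1, 2, 3, 0, 5, 6, 7, 4, 9, 10, 8]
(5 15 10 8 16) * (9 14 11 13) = (5 15 10 8 16)(9 14 11 13) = [0, 1, 2, 3, 4, 15, 6, 7, 16, 14, 8, 13, 12, 9, 11, 10, 5]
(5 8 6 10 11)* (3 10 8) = [0, 1, 2, 10, 4, 3, 8, 7, 6, 9, 11, 5] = (3 10 11 5)(6 8)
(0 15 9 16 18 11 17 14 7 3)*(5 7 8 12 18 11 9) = (0 15 5 7 3)(8 12 18 9 16 11 17 14) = [15, 1, 2, 0, 4, 7, 6, 3, 12, 16, 10, 17, 18, 13, 8, 5, 11, 14, 9]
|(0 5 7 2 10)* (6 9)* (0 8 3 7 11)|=30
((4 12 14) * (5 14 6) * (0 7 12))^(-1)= (0 4 14 5 6 12 7)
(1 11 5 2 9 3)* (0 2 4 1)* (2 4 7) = (0 4 1 11 5 7 2 9 3) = [4, 11, 9, 0, 1, 7, 6, 2, 8, 3, 10, 5]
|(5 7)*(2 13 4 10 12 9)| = 6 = |(2 13 4 10 12 9)(5 7)|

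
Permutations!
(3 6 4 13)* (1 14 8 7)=[0, 14, 2, 6, 13, 5, 4, 1, 7, 9, 10, 11, 12, 3, 8]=(1 14 8 7)(3 6 4 13)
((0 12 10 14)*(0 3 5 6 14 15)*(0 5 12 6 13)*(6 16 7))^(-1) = (0 13 5 15 10 12 3 14 6 7 16)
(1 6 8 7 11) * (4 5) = (1 6 8 7 11)(4 5) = [0, 6, 2, 3, 5, 4, 8, 11, 7, 9, 10, 1]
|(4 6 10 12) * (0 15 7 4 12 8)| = |(0 15 7 4 6 10 8)| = 7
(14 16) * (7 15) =(7 15)(14 16) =[0, 1, 2, 3, 4, 5, 6, 15, 8, 9, 10, 11, 12, 13, 16, 7, 14]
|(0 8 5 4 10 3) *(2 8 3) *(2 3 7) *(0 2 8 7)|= 7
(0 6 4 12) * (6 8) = [8, 1, 2, 3, 12, 5, 4, 7, 6, 9, 10, 11, 0] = (0 8 6 4 12)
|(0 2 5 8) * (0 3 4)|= 6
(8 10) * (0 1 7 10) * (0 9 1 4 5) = [4, 7, 2, 3, 5, 0, 6, 10, 9, 1, 8] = (0 4 5)(1 7 10 8 9)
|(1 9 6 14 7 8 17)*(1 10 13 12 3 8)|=30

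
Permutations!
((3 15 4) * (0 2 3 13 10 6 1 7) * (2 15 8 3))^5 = ((0 15 4 13 10 6 1 7)(3 8))^5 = (0 6 4 7 10 15 1 13)(3 8)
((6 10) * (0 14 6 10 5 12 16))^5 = ((0 14 6 5 12 16))^5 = (0 16 12 5 6 14)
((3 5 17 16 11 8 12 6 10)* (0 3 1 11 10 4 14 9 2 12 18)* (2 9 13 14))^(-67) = (0 17 1 18 5 10 8 3 16 11)(2 12 6 4)(13 14)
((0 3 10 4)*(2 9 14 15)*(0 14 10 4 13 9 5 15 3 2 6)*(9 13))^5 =((0 2 5 15 6)(3 4 14)(9 10))^5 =(15)(3 14 4)(9 10)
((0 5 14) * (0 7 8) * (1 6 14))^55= ((0 5 1 6 14 7 8))^55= (0 8 7 14 6 1 5)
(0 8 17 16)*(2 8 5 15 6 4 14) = (0 5 15 6 4 14 2 8 17 16) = [5, 1, 8, 3, 14, 15, 4, 7, 17, 9, 10, 11, 12, 13, 2, 6, 0, 16]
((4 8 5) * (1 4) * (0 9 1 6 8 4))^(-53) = (0 9 1)(5 6 8)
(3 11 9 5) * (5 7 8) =(3 11 9 7 8 5) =[0, 1, 2, 11, 4, 3, 6, 8, 5, 7, 10, 9]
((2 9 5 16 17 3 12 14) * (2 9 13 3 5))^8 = (2 3 14)(5 17 16)(9 13 12) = ((2 13 3 12 14 9)(5 16 17))^8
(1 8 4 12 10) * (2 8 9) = (1 9 2 8 4 12 10) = [0, 9, 8, 3, 12, 5, 6, 7, 4, 2, 1, 11, 10]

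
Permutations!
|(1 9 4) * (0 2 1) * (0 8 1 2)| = |(1 9 4 8)| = 4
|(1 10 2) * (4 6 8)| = |(1 10 2)(4 6 8)| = 3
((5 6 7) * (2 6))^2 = (2 7)(5 6)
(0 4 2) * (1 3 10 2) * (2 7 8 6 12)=(0 4 1 3 10 7 8 6 12 2)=[4, 3, 0, 10, 1, 5, 12, 8, 6, 9, 7, 11, 2]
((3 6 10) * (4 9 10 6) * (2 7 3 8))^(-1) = (2 8 10 9 4 3 7)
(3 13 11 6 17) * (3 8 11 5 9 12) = (3 13 5 9 12)(6 17 8 11) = [0, 1, 2, 13, 4, 9, 17, 7, 11, 12, 10, 6, 3, 5, 14, 15, 16, 8]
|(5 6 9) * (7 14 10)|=3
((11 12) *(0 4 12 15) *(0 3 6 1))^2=(0 12 15 6)(1 4 11 3)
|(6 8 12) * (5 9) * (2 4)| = |(2 4)(5 9)(6 8 12)| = 6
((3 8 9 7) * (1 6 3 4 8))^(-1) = ((1 6 3)(4 8 9 7))^(-1) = (1 3 6)(4 7 9 8)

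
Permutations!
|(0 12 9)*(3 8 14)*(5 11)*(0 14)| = 6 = |(0 12 9 14 3 8)(5 11)|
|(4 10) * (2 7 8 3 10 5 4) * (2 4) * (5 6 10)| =|(2 7 8 3 5)(4 6 10)| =15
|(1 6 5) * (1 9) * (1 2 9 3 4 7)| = 6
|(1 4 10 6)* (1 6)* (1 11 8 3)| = 6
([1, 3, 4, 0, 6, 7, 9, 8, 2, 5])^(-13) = [3, 0, 4, 1, 6, 7, 9, 8, 2, 5]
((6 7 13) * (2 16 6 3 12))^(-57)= (2 12 3 13 7 6 16)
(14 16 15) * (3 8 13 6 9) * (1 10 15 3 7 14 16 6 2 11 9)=(1 10 15 16 3 8 13 2 11 9 7 14 6)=[0, 10, 11, 8, 4, 5, 1, 14, 13, 7, 15, 9, 12, 2, 6, 16, 3]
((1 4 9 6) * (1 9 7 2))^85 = ((1 4 7 2)(6 9))^85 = (1 4 7 2)(6 9)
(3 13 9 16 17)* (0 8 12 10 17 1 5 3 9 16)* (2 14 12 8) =(0 2 14 12 10 17 9)(1 5 3 13 16) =[2, 5, 14, 13, 4, 3, 6, 7, 8, 0, 17, 11, 10, 16, 12, 15, 1, 9]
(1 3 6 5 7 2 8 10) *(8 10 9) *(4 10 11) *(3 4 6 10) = (1 4 3 10)(2 11 6 5 7)(8 9) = [0, 4, 11, 10, 3, 7, 5, 2, 9, 8, 1, 6]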